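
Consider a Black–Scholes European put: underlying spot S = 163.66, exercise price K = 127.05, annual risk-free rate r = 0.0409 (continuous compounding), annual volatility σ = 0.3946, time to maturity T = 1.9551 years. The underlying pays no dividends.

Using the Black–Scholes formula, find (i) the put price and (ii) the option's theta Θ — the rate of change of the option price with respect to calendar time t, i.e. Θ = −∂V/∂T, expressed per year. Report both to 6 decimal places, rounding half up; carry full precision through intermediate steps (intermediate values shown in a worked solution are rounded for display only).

price = 12.553459
Θ = -4.474725

σ√T = 0.3946·√1.9551 = 0.551749
d₁ = (ln(S/K) + (r+σ²/2)T) / (σ√T) = (ln(163.66/127.05) + (0.0409+0.3946²/2)·1.9551) / 0.551749 = (0.253210 + 0.232177) / 0.551749 = 0.879725
d₂ = d₁ − σ√T = 0.879725 − 0.551749 = 0.327976
e^{−rT} = e^{−0.0409·1.9551} = 0.923150
N(−d₁) = 0.189504,  N(−d₂) = 0.371465
Put price V = K·e^{−rT}·N(−d₂) − S·N(−d₁) = 43.567703 − 31.014244 = 12.553459
φ(d₁) = (1/√(2π))·e^{−d₁²/2} = 0.270929
Θ = −S·φ(d₁)·σ/(2√T) + r·K·e^{−rT}·N(−d₂) = −6.256644 + 1.781919 = -4.474725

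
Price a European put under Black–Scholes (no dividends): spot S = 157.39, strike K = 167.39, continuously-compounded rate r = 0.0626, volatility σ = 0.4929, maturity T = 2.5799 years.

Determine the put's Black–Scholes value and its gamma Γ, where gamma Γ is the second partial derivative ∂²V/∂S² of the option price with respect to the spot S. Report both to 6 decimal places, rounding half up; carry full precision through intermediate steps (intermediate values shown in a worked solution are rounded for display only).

σ√T = 0.4929·√2.5799 = 0.791699
d₁ = (ln(S/K) + (r+σ²/2)T) / (σ√T) = (ln(157.39/167.39) + (0.0626+0.4929²/2)·2.5799) / 0.791699 = (-0.061600 + 0.474896) / 0.791699 = 0.522037
d₂ = d₁ − σ√T = 0.522037 − 0.791699 = -0.269663
e^{−rT} = e^{−0.0626·2.5799} = 0.850865
N(−d₁) = 0.300822,  N(−d₂) = 0.606290
Put price V = K·e^{−rT}·N(−d₂) − S·N(−d₁) = 86.351659 − 47.346441 = 39.005217
φ(d₁) = (1/√(2π))·e^{−d₁²/2} = 0.348123
Γ = φ(d₁) / (S·σ·√T) = 0.002794

price = 39.005217
Γ = 0.002794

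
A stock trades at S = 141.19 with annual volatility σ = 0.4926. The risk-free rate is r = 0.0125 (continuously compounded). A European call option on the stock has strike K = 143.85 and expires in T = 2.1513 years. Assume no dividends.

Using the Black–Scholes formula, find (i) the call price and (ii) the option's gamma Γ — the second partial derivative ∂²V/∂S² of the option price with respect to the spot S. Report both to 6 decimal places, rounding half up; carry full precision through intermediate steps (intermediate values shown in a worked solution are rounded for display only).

σ√T = 0.4926·√2.1513 = 0.722512
d₁ = (ln(S/K) + (r+σ²/2)T) / (σ√T) = (ln(141.19/143.85) + (0.0125+0.4926²/2)·2.1513) / 0.722512 = (-0.018665 + 0.287903) / 0.722512 = 0.372642
d₂ = d₁ − σ√T = 0.372642 − 0.722512 = -0.349870
e^{−rT} = e^{−0.0125·2.1513} = 0.973467
N(d₁) = 0.645293,  N(d₂) = 0.363218
Call price V = S·N(d₁) − K·e^{−rT}·N(d₂) = 91.108857 − 50.862630 = 40.246227
φ(d₁) = (1/√(2π))·e^{−d₁²/2} = 0.372183
Γ = φ(d₁) / (S·σ·√T) = 0.003648

price = 40.246227
Γ = 0.003648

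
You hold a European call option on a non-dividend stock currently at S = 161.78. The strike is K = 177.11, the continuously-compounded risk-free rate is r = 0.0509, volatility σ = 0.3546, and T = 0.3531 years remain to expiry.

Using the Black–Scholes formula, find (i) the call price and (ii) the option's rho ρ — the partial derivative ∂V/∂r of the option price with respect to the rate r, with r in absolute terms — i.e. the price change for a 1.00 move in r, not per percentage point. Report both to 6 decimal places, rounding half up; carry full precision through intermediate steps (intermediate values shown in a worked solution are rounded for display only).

price = 8.821005
ρ = 20.052179

σ√T = 0.3546·√0.3531 = 0.210711
d₁ = (ln(S/K) + (r+σ²/2)T) / (σ√T) = (ln(161.78/177.11) + (0.0509+0.3546²/2)·0.3531) / 0.210711 = (-0.090534 + 0.040172) / 0.210711 = -0.239006
d₂ = d₁ − σ√T = -0.239006 − 0.210711 = -0.449717
e^{−rT} = e^{−0.0509·0.3531} = 0.982188
N(d₁) = 0.405550,  N(d₂) = 0.326457
Call price V = S·N(d₁) − K·e^{−rT}·N(d₂) = 65.609957 − 56.788952 = 8.821005
ρ = K·T·e^{−rT}·N(d₂) = 20.052179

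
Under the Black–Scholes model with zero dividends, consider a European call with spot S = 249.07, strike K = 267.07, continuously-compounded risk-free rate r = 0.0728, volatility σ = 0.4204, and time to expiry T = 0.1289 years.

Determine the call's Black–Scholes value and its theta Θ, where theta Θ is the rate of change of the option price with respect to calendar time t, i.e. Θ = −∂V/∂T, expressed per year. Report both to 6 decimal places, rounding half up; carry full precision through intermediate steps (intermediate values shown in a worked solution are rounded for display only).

price = 8.914682
Θ = -61.297921

σ√T = 0.4204·√0.1289 = 0.150935
d₁ = (ln(S/K) + (r+σ²/2)T) / (σ√T) = (ln(249.07/267.07) + (0.0728+0.4204²/2)·0.1289) / 0.150935 = (-0.069777 + 0.020775) / 0.150935 = -0.324659
d₂ = d₁ − σ√T = -0.324659 − 0.150935 = -0.475593
e^{−rT} = e^{−0.0728·0.1289} = 0.990660
N(d₁) = 0.372720,  N(d₂) = 0.317182
Call price V = S·N(d₁) − K·e^{−rT}·N(d₂) = 92.833309 − 83.918627 = 8.914682
φ(d₁) = (1/√(2π))·e^{−d₁²/2} = 0.378462
Θ = −S·φ(d₁)·σ/(2√T) − r·K·e^{−rT}·N(d₂) = −55.188645 − 6.109276 = -61.297921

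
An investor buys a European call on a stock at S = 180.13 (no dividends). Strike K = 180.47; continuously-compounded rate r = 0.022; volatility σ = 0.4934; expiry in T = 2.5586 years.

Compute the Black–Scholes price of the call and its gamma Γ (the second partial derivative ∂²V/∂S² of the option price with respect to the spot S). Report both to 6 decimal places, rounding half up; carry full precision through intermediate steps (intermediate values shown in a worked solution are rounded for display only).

σ√T = 0.4934·√2.5586 = 0.789224
d₁ = (ln(S/K) + (r+σ²/2)T) / (σ√T) = (ln(180.13/180.47) + (0.022+0.4934²/2)·2.5586) / 0.789224 = (-0.001886 + 0.367727) / 0.789224 = 0.463545
d₂ = d₁ − σ√T = 0.463545 − 0.789224 = -0.325679
e^{−rT} = e^{−0.022·2.5586} = 0.945266
N(d₁) = 0.678513,  N(d₂) = 0.372334
Call price V = S·N(d₁) − K·e^{−rT}·N(d₂) = 122.220560 − 63.517161 = 58.703399
φ(d₁) = (1/√(2π))·e^{−d₁²/2} = 0.358303
Γ = φ(d₁) / (S·σ·√T) = 0.002520

price = 58.703399
Γ = 0.002520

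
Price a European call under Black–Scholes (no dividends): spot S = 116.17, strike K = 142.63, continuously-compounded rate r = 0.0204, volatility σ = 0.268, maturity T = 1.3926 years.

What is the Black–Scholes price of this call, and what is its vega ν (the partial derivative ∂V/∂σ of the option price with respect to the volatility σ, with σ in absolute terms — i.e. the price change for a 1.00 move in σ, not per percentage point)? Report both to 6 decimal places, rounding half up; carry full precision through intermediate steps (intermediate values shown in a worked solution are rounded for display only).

price = 7.185001
ν = 50.468802

σ√T = 0.268·√1.3926 = 0.316263
d₁ = (ln(S/K) + (r+σ²/2)T) / (σ√T) = (ln(116.17/142.63) + (0.0204+0.268²/2)·1.3926) / 0.316263 = (-0.205199 + 0.078420) / 0.316263 = -0.400867
d₂ = d₁ − σ√T = -0.400867 − 0.316263 = -0.717129
e^{−rT} = e^{−0.0204·1.3926} = 0.971991
N(d₁) = 0.344259,  N(d₂) = 0.236647
Call price V = S·N(d₁) − K·e^{−rT}·N(d₂) = 39.992591 − 32.807589 = 7.185001
φ(d₁) = (1/√(2π))·e^{−d₁²/2} = 0.368142
ν = S·φ(d₁)·√T = 50.468802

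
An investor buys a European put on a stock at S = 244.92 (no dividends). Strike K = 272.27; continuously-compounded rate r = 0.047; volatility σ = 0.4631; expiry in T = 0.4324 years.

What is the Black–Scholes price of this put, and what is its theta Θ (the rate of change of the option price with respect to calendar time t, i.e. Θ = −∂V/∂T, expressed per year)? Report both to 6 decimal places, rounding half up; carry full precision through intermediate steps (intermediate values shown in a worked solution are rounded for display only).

price = 43.102992
Θ = -25.752079

σ√T = 0.4631·√0.4324 = 0.304521
d₁ = (ln(S/K) + (r+σ²/2)T) / (σ√T) = (ln(244.92/272.27) + (0.047+0.4631²/2)·0.4324) / 0.304521 = (-0.105863 + 0.066689) / 0.304521 = -0.128639
d₂ = d₁ − σ√T = -0.128639 − 0.304521 = -0.433160
e^{−rT} = e^{−0.047·0.4324} = 0.979882
N(−d₁) = 0.551178,  N(−d₂) = 0.667551
Put price V = K·e^{−rT}·N(−d₂) − S·N(−d₁) = 178.097556 − 134.994564 = 43.102992
φ(d₁) = (1/√(2π))·e^{−d₁²/2} = 0.395655
Θ = −S·φ(d₁)·σ/(2√T) + r·K·e^{−rT}·N(−d₂) = −34.122664 + 8.370585 = -25.752079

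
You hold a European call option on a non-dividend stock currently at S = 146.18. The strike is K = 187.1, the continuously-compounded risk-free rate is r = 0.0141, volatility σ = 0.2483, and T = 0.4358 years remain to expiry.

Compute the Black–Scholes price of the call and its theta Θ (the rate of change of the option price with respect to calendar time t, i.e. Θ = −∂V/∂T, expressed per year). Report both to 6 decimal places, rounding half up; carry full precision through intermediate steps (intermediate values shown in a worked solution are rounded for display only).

σ√T = 0.2483·√0.4358 = 0.163916
d₁ = (ln(S/K) + (r+σ²/2)T) / (σ√T) = (ln(146.18/187.1) + (0.0141+0.2483²/2)·0.4358) / 0.163916 = (-0.246804 + 0.019579) / 0.163916 = -1.386235
d₂ = d₁ − σ√T = -1.386235 − 0.163916 = -1.550151
e^{−rT} = e^{−0.0141·0.4358} = 0.993874
N(d₁) = 0.082838,  N(d₂) = 0.060553
Call price V = S·N(d₁) − K·e^{−rT}·N(d₂) = 12.109199 − 11.260006 = 0.849193
φ(d₁) = (1/√(2π))·e^{−d₁²/2} = 0.152626
Θ = −S·φ(d₁)·σ/(2√T) − r·K·e^{−rT}·N(d₂) = −4.195858 − 0.158766 = -4.354624

price = 0.849193
Θ = -4.354624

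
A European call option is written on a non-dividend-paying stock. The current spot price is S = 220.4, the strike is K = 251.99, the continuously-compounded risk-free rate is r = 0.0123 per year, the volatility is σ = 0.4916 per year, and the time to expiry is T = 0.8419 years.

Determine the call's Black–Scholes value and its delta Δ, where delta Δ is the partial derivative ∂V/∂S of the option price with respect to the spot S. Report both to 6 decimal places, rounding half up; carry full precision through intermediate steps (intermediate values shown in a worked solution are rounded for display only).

price = 28.951877
Δ = 0.480675

σ√T = 0.4916·√0.8419 = 0.451068
d₁ = (ln(S/K) + (r+σ²/2)T) / (σ√T) = (ln(220.4/251.99) + (0.0123+0.4916²/2)·0.8419) / 0.451068 = (-0.133945 + 0.112087) / 0.451068 = -0.048460
d₂ = d₁ − σ√T = -0.048460 − 0.451068 = -0.499528
e^{−rT} = e^{−0.0123·0.8419} = 0.989698
N(d₁) = 0.480675,  N(d₂) = 0.308704
Call price V = S·N(d₁) − K·e^{−rT}·N(d₂) = 105.940736 − 76.988858 = 28.951877
Δ = N(d₁) = 0.480675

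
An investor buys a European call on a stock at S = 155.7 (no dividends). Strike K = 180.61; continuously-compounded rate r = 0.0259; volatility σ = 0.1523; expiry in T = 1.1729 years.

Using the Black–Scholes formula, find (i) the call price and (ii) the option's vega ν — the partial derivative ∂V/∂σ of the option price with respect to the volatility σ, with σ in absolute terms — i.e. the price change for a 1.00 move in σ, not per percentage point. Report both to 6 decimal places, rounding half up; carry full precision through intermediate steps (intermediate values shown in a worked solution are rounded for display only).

σ√T = 0.1523·√1.1729 = 0.164942
d₁ = (ln(S/K) + (r+σ²/2)T) / (σ√T) = (ln(155.7/180.61) + (0.0259+0.1523²/2)·1.1729) / 0.164942 = (-0.148409 + 0.043981) / 0.164942 = -0.633120
d₂ = d₁ − σ√T = -0.633120 − 0.164942 = -0.798062
e^{−rT} = e^{−0.0259·1.1729} = 0.970079
N(d₁) = 0.263327,  N(d₂) = 0.212417
Call price V = S·N(d₁) − K·e^{−rT}·N(d₂) = 41.000092 − 37.216753 = 3.783339
φ(d₁) = (1/√(2π))·e^{−d₁²/2} = 0.326489
ν = S·φ(d₁)·√T = 55.053832

price = 3.783339
ν = 55.053832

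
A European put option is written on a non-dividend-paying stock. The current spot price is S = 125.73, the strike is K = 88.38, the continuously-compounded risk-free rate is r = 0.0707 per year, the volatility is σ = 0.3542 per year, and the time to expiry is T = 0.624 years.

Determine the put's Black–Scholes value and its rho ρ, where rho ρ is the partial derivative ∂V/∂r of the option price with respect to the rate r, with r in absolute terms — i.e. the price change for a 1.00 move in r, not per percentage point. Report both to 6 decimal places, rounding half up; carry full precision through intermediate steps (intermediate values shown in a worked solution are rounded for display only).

price = 1.010756
ρ = -5.313647

σ√T = 0.3542·√0.624 = 0.279796
d₁ = (ln(S/K) + (r+σ²/2)T) / (σ√T) = (ln(125.73/88.38) + (0.0707+0.3542²/2)·0.624) / 0.279796 = (0.352491 + 0.083260) / 0.279796 = 1.557389
d₂ = d₁ − σ√T = 1.557389 − 0.279796 = 1.277594
e^{−rT} = e^{−0.0707·0.624} = 0.956842
N(−d₁) = 0.059689,  N(−d₂) = 0.100696
Put price V = K·e^{−rT}·N(−d₂) − S·N(−d₁) = 8.515460 − 7.504704 = 1.010756
ρ = −K·T·e^{−rT}·N(−d₂) = -5.313647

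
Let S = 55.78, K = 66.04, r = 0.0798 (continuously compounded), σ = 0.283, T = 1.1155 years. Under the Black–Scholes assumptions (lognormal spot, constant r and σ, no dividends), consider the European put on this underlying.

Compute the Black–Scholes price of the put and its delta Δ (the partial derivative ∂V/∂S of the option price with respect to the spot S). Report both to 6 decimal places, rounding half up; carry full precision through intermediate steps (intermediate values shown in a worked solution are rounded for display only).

price = 9.462435
Δ = -0.546819

σ√T = 0.283·√1.1155 = 0.298897
d₁ = (ln(S/K) + (r+σ²/2)T) / (σ√T) = (ln(55.78/66.04) + (0.0798+0.283²/2)·1.1155) / 0.298897 = (-0.168845 + 0.133687) / 0.298897 = -0.117628
d₂ = d₁ − σ√T = -0.117628 − 0.298897 = -0.416525
e^{−rT} = e^{−0.0798·1.1155} = 0.914830
N(−d₁) = 0.546819,  N(−d₂) = 0.661487
Put price V = K·e^{−rT}·N(−d₂) − S·N(−d₁) = 39.963993 − 30.501557 = 9.462435
Δ = −N(−d₁) = -0.546819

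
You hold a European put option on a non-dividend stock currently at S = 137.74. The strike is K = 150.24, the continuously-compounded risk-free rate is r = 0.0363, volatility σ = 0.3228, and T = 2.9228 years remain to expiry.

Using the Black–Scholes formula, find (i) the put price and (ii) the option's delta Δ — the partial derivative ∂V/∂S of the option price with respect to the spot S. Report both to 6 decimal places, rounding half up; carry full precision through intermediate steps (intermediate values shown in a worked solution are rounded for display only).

price = 28.365251
Δ = -0.377984

σ√T = 0.3228·√2.9228 = 0.551865
d₁ = (ln(S/K) + (r+σ²/2)T) / (σ√T) = (ln(137.74/150.24) + (0.0363+0.3228²/2)·2.9228) / 0.551865 = (-0.086866 + 0.258375) / 0.551865 = 0.310781
d₂ = d₁ − σ√T = 0.310781 − 0.551865 = -0.241085
e^{−rT} = e^{−0.0363·2.9228} = 0.899337
N(−d₁) = 0.377984,  N(−d₂) = 0.595255
Put price V = K·e^{−rT}·N(−d₂) − S·N(−d₁) = 80.428718 − 52.063467 = 28.365251
Δ = −N(−d₁) = -0.377984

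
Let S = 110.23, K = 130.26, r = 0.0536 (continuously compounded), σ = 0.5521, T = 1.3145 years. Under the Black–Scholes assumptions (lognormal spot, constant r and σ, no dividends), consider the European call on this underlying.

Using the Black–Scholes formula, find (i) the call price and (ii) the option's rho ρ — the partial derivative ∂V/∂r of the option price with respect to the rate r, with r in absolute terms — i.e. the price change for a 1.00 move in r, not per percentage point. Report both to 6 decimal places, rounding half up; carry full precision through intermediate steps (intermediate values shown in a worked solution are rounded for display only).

σ√T = 0.5521·√1.3145 = 0.632992
d₁ = (ln(S/K) + (r+σ²/2)T) / (σ√T) = (ln(110.23/130.26) + (0.0536+0.5521²/2)·1.3145) / 0.632992 = (-0.166963 + 0.270796) / 0.632992 = 0.164035
d₂ = d₁ − σ√T = 0.164035 − 0.632992 = -0.468956
e^{−rT} = e^{−0.0536·1.3145} = 0.931968
N(d₁) = 0.565148,  N(d₂) = 0.319550
Call price V = S·N(d₁) − K·e^{−rT}·N(d₂) = 62.296308 − 38.792819 = 23.503489
ρ = K·T·e^{−rT}·N(d₂) = 50.993161

price = 23.503489
ρ = 50.993161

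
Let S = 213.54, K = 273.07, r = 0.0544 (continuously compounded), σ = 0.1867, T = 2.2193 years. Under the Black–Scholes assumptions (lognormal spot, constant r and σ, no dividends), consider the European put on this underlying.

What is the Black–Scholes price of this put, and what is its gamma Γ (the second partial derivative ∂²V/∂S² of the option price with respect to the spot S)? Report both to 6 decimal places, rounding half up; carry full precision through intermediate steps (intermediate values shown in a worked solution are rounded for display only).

σ√T = 0.1867·√2.2193 = 0.278133
d₁ = (ln(S/K) + (r+σ²/2)T) / (σ√T) = (ln(213.54/273.07) + (0.0544+0.1867²/2)·2.2193) / 0.278133 = (-0.245904 + 0.159409) / 0.278133 = -0.310985
d₂ = d₁ − σ√T = -0.310985 − 0.278133 = -0.589118
e^{−rT} = e^{−0.0544·2.2193} = 0.886273
N(−d₁) = 0.622094,  N(−d₂) = 0.722109
Put price V = K·e^{−rT}·N(−d₂) − S·N(−d₁) = 174.760926 − 132.841945 = 41.918981
φ(d₁) = (1/√(2π))·e^{−d₁²/2} = 0.380110
Γ = φ(d₁) / (S·σ·√T) = 0.006400

price = 41.918981
Γ = 0.006400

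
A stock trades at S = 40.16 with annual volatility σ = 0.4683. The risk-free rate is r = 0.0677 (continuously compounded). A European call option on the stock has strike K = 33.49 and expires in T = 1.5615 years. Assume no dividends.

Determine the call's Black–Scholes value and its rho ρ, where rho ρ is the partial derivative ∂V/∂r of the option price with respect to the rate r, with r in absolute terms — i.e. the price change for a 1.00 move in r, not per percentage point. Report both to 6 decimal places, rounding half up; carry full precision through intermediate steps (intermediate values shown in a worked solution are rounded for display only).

σ√T = 0.4683·√1.5615 = 0.585188
d₁ = (ln(S/K) + (r+σ²/2)T) / (σ√T) = (ln(40.16/33.49) + (0.0677+0.4683²/2)·1.5615) / 0.585188 = (0.181625 + 0.276936) / 0.585188 = 0.783613
d₂ = d₁ − σ√T = 0.783613 − 0.585188 = 0.198425
e^{−rT} = e^{−0.0677·1.5615} = 0.899682
N(d₁) = 0.783366,  N(d₂) = 0.578644
Call price V = S·N(d₁) − K·e^{−rT}·N(d₂) = 31.459990 − 17.434744 = 14.025246
ρ = K·T·e^{−rT}·N(d₂) = 27.224353

price = 14.025246
ρ = 27.224353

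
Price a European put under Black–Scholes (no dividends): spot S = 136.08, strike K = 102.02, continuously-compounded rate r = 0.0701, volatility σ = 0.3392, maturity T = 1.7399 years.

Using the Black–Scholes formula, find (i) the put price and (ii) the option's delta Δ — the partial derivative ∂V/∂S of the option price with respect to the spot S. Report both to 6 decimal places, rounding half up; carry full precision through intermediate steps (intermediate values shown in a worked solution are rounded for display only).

price = 4.758936
Δ = -0.127109

σ√T = 0.3392·√1.7399 = 0.447423
d₁ = (ln(S/K) + (r+σ²/2)T) / (σ√T) = (ln(136.08/102.02) + (0.0701+0.3392²/2)·1.7399) / 0.447423 = (0.288074 + 0.222061) / 0.447423 = 1.140163
d₂ = d₁ − σ√T = 1.140163 − 0.447423 = 0.692740
e^{−rT} = e^{−0.0701·1.7399} = 0.885178
N(−d₁) = 0.127109,  N(−d₂) = 0.244236
Put price V = K·e^{−rT}·N(−d₂) − S·N(−d₁) = 22.055967 − 17.297032 = 4.758936
Δ = −N(−d₁) = -0.127109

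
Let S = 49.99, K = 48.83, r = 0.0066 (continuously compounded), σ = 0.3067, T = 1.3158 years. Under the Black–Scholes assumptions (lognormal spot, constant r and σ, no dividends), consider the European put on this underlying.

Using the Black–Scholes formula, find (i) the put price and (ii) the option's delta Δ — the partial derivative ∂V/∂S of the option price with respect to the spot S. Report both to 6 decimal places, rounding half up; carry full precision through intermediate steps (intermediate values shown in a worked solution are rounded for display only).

σ√T = 0.3067·√1.3158 = 0.351810
d₁ = (ln(S/K) + (r+σ²/2)T) / (σ√T) = (ln(49.99/48.83) + (0.0066+0.3067²/2)·1.3158) / 0.351810 = (0.023478 + 0.070570) / 0.351810 = 0.267325
d₂ = d₁ − σ√T = 0.267325 − 0.351810 = -0.084486
e^{−rT} = e^{−0.0066·1.3158} = 0.991353
N(−d₁) = 0.394610,  N(−d₂) = 0.533665
Put price V = K·e^{−rT}·N(−d₂) − S·N(−d₁) = 25.833530 − 19.726530 = 6.107000
Δ = −N(−d₁) = -0.394610

price = 6.107000
Δ = -0.394610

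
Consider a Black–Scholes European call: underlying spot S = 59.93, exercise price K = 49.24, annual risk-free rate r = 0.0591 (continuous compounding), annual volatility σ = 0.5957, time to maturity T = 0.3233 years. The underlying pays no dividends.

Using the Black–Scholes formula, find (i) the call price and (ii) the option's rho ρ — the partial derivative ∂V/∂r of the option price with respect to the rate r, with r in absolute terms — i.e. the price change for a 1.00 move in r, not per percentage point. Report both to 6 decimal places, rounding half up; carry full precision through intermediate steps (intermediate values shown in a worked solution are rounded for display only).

price = 14.495010
ρ = 10.616947

σ√T = 0.5957·√0.3233 = 0.338712
d₁ = (ln(S/K) + (r+σ²/2)T) / (σ√T) = (ln(59.93/49.24) + (0.0591+0.5957²/2)·0.3233) / 0.338712 = (0.196471 + 0.076470) / 0.338712 = 0.805820
d₂ = d₁ − σ√T = 0.805820 − 0.338712 = 0.467108
e^{−rT} = e^{−0.0591·0.3233} = 0.981074
N(d₁) = 0.789827,  N(d₂) = 0.679789
Call price V = S·N(d₁) − K·e^{−rT}·N(d₂) = 47.334313 − 32.839303 = 14.495010
ρ = K·T·e^{−rT}·N(d₂) = 10.616947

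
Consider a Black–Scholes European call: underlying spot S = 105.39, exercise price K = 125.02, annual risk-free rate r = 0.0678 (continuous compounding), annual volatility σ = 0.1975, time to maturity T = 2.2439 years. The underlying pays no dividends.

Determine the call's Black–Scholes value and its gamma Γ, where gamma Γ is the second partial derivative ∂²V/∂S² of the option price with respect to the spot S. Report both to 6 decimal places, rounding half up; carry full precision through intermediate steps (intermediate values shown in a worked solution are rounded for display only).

price = 11.542045
Γ = 0.012749

σ√T = 0.1975·√2.2439 = 0.295848
d₁ = (ln(S/K) + (r+σ²/2)T) / (σ√T) = (ln(105.39/125.02) + (0.0678+0.1975²/2)·2.2439) / 0.295848 = (-0.170806 + 0.195899) / 0.295848 = 0.084819
d₂ = d₁ − σ√T = 0.084819 − 0.295848 = -0.211029
e^{−rT} = e^{−0.0678·2.2439} = 0.858871
N(d₁) = 0.533797,  N(d₂) = 0.416432
Call price V = S·N(d₁) − K·e^{−rT}·N(d₂) = 56.256899 − 44.714854 = 11.542045
φ(d₁) = (1/√(2π))·e^{−d₁²/2} = 0.397510
Γ = φ(d₁) / (S·σ·√T) = 0.012749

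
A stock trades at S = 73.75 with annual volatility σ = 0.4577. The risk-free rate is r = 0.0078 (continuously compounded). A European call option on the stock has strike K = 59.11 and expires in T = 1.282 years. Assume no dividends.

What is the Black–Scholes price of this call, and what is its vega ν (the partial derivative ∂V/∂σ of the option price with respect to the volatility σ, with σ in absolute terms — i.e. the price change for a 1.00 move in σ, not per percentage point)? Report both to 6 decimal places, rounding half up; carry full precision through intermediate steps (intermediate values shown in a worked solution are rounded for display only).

σ√T = 0.4577·√1.282 = 0.518233
d₁ = (ln(S/K) + (r+σ²/2)T) / (σ√T) = (ln(73.75/59.11) + (0.0078+0.4577²/2)·1.282) / 0.518233 = (0.221281 + 0.144282) / 0.518233 = 0.705403
d₂ = d₁ − σ√T = 0.705403 − 0.518233 = 0.187170
e^{−rT} = e^{−0.0078·1.282} = 0.990050
N(d₁) = 0.759720,  N(d₂) = 0.574236
Call price V = S·N(d₁) − K·e^{−rT}·N(d₂) = 56.029375 − 33.605392 = 22.423982
φ(d₁) = (1/√(2π))·e^{−d₁²/2} = 0.311071
ν = S·φ(d₁)·√T = 25.975565

price = 22.423982
ν = 25.975565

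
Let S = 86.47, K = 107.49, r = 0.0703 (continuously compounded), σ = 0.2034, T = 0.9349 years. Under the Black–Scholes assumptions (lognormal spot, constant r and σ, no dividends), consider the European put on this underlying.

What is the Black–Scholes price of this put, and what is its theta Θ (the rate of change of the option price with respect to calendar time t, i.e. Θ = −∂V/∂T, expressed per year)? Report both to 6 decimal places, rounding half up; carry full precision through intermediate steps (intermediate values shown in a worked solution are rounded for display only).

price = 16.491455
Θ = 2.826068

σ√T = 0.2034·√0.9349 = 0.196668
d₁ = (ln(S/K) + (r+σ²/2)T) / (σ√T) = (ln(86.47/107.49) + (0.0703+0.2034²/2)·0.9349) / 0.196668 = (-0.217600 + 0.085063) / 0.196668 = -0.673916
d₂ = d₁ − σ√T = -0.673916 − 0.196668 = -0.870584
e^{−rT} = e^{−0.0703·0.9349} = 0.936390
N(−d₁) = 0.749818,  N(−d₂) = 0.808009
Put price V = K·e^{−rT}·N(−d₂) − S·N(−d₁) = 81.328189 − 64.836734 = 16.491455
φ(d₁) = (1/√(2π))·e^{−d₁²/2} = 0.317899
Θ = −S·φ(d₁)·σ/(2√T) + r·K·e^{−rT}·N(−d₂) = −2.891303 + 5.717372 = 2.826068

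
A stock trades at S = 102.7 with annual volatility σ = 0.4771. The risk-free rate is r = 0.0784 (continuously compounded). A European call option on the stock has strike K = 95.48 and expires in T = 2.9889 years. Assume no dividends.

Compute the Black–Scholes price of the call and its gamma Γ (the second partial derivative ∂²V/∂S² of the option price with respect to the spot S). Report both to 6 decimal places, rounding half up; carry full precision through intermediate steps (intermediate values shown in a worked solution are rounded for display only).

price = 43.926303
Γ = 0.003461

σ√T = 0.4771·√2.9889 = 0.824831
d₁ = (ln(S/K) + (r+σ²/2)T) / (σ√T) = (ln(102.7/95.48) + (0.0784+0.4771²/2)·2.9889) / 0.824831 = (0.072895 + 0.574503) / 0.824831 = 0.784886
d₂ = d₁ − σ√T = 0.784886 − 0.824831 = -0.039945
e^{−rT} = e^{−0.0784·2.9889} = 0.791101
N(d₁) = 0.783740,  N(d₂) = 0.484068
Call price V = S·N(d₁) − K·e^{−rT}·N(d₂) = 80.490072 − 36.563769 = 43.926303
φ(d₁) = (1/√(2π))·e^{−d₁²/2} = 0.293182
Γ = φ(d₁) / (S·σ·√T) = 0.003461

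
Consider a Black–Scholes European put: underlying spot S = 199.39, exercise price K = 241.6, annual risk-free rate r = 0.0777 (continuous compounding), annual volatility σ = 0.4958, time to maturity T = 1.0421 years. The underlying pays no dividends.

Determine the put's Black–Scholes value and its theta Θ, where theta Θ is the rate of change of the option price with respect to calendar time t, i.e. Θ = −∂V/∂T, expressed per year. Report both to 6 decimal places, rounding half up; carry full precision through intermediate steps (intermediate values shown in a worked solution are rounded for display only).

price = 54.871366
Θ = -7.504030

σ√T = 0.4958·√1.0421 = 0.506129
d₁ = (ln(S/K) + (r+σ²/2)T) / (σ√T) = (ln(199.39/241.6) + (0.0777+0.4958²/2)·1.0421) / 0.506129 = (-0.192021 + 0.209054) / 0.506129 = 0.033655
d₂ = d₁ − σ√T = 0.033655 − 0.506129 = -0.472474
e^{−rT} = e^{−0.0777·1.0421} = 0.922220
N(−d₁) = 0.486576,  N(−d₂) = 0.681706
Put price V = K·e^{−rT}·N(−d₂) − S·N(−d₁) = 151.889794 − 97.018428 = 54.871366
φ(d₁) = (1/√(2π))·e^{−d₁²/2} = 0.398716
Θ = −S·φ(d₁)·σ/(2√T) + r·K·e^{−rT}·N(−d₂) = −19.305867 + 11.801837 = -7.504030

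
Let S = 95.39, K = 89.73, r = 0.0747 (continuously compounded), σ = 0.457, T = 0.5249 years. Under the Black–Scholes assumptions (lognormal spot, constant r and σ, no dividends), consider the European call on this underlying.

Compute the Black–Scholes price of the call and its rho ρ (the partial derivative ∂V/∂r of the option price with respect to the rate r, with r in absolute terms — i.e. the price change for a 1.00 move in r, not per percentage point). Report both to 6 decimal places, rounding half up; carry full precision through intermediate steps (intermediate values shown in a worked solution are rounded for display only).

σ√T = 0.457·√0.5249 = 0.331096
d₁ = (ln(S/K) + (r+σ²/2)T) / (σ√T) = (ln(95.39/89.73) + (0.0747+0.457²/2)·0.5249) / 0.331096 = (0.061169 + 0.094022) / 0.331096 = 0.468719
d₂ = d₁ − σ√T = 0.468719 − 0.331096 = 0.137622
e^{−rT} = e^{−0.0747·0.5249} = 0.961549
N(d₁) = 0.680365,  N(d₂) = 0.554730
Call price V = S·N(d₁) − K·e^{−rT}·N(d₂) = 64.899979 − 47.862017 = 17.037962
ρ = K·T·e^{−rT}·N(d₂) = 25.122772

price = 17.037962
ρ = 25.122772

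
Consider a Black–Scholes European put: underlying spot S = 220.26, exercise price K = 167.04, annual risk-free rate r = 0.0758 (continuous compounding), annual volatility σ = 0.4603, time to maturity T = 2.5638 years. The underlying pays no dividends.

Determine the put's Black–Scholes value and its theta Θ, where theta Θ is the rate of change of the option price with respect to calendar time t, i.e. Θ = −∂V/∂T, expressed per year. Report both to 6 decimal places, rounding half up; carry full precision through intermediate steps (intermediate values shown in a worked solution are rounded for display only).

σ√T = 0.4603·√2.5638 = 0.737026
d₁ = (ln(S/K) + (r+σ²/2)T) / (σ√T) = (ln(220.26/167.04) + (0.0758+0.4603²/2)·2.5638) / 0.737026 = (0.276575 + 0.465940) / 0.737026 = 1.007447
d₂ = d₁ − σ√T = 1.007447 − 0.737026 = 0.270421
e^{−rT} = e^{−0.0758·2.5638} = 0.823381
N(−d₁) = 0.156860,  N(−d₂) = 0.393418
Put price V = K·e^{−rT}·N(−d₂) − S·N(−d₁) = 54.109788 − 34.549962 = 19.559826
φ(d₁) = (1/√(2π))·e^{−d₁²/2} = 0.240169
Θ = −S·φ(d₁)·σ/(2√T) + r·K·e^{−rT}·N(−d₂) = −7.603629 + 4.101522 = -3.502107

price = 19.559826
Θ = -3.502107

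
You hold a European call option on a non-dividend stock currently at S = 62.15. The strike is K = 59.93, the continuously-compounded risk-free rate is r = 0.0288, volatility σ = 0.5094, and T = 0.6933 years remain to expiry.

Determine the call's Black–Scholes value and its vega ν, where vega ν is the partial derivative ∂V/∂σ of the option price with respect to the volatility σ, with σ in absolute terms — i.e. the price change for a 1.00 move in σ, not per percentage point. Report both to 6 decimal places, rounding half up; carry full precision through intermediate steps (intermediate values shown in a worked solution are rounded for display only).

price = 11.942719
ν = 19.452696

σ√T = 0.5094·√0.6933 = 0.424150
d₁ = (ln(S/K) + (r+σ²/2)T) / (σ√T) = (ln(62.15/59.93) + (0.0288+0.5094²/2)·0.6933) / 0.424150 = (0.036374 + 0.109919) / 0.424150 = 0.344907
d₂ = d₁ − σ√T = 0.344907 − 0.424150 = -0.079243
e^{−rT} = e^{−0.0288·0.6933} = 0.980231
N(d₁) = 0.634918,  N(d₂) = 0.468420
Call price V = S·N(d₁) − K·e^{−rT}·N(d₂) = 39.460142 − 27.517423 = 11.942719
φ(d₁) = (1/√(2π))·e^{−d₁²/2} = 0.375905
ν = S·φ(d₁)·√T = 19.452696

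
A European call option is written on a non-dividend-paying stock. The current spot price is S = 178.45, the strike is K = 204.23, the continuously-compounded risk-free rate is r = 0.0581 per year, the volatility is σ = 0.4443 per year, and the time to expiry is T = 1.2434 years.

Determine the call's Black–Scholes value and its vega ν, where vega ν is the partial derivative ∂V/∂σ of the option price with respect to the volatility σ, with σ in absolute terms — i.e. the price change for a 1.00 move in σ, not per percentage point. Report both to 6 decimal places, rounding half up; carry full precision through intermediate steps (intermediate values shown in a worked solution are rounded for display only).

σ√T = 0.4443·√1.2434 = 0.495429
d₁ = (ln(S/K) + (r+σ²/2)T) / (σ√T) = (ln(178.45/204.23) + (0.0581+0.4443²/2)·1.2434) / 0.495429 = (-0.134938 + 0.194967) / 0.495429 = 0.121164
d₂ = d₁ − σ√T = 0.121164 − 0.495429 = -0.374265
e^{−rT} = e^{−0.0581·1.2434} = 0.930306
N(d₁) = 0.548220,  N(d₂) = 0.354104
Call price V = S·N(d₁) − K·e^{−rT}·N(d₂) = 97.829772 − 67.278405 = 30.551367
φ(d₁) = (1/√(2π))·e^{−d₁²/2} = 0.396025
ν = S·φ(d₁)·√T = 78.803256

price = 30.551367
ν = 78.803256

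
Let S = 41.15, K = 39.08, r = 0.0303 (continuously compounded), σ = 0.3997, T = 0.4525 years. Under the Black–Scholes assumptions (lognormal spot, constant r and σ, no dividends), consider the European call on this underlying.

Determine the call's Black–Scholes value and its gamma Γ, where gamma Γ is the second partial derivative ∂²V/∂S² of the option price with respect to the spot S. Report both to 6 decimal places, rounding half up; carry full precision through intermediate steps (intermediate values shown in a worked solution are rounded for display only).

price = 5.686941
Γ = 0.033579

σ√T = 0.3997·√0.4525 = 0.268871
d₁ = (ln(S/K) + (r+σ²/2)T) / (σ√T) = (ln(41.15/39.08) + (0.0303+0.3997²/2)·0.4525) / 0.268871 = (0.051613 + 0.049856) / 0.268871 = 0.377392
d₂ = d₁ − σ√T = 0.377392 − 0.268871 = 0.108521
e^{−rT} = e^{−0.0303·0.4525} = 0.986383
N(d₁) = 0.647059,  N(d₂) = 0.543209
Call price V = S·N(d₁) − K·e^{−rT}·N(d₂) = 26.626467 − 20.939527 = 5.686941
φ(d₁) = (1/√(2π))·e^{−d₁²/2} = 0.371521
Γ = φ(d₁) / (S·σ·√T) = 0.033579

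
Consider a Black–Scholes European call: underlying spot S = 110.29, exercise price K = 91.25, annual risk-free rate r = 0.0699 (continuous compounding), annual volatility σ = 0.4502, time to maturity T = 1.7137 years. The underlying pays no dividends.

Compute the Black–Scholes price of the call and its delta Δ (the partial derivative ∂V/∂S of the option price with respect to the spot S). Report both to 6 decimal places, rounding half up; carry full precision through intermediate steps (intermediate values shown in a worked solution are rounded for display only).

σ√T = 0.4502·√1.7137 = 0.589349
d₁ = (ln(S/K) + (r+σ²/2)T) / (σ√T) = (ln(110.29/91.25) + (0.0699+0.4502²/2)·1.7137) / 0.589349 = (0.189510 + 0.293454) / 0.589349 = 0.819487
d₂ = d₁ − σ√T = 0.819487 − 0.589349 = 0.230138
e^{−rT} = e^{−0.0699·1.7137} = 0.887109
N(d₁) = 0.793746,  N(d₂) = 0.591008
Call price V = S·N(d₁) − K·e^{−rT}·N(d₂) = 87.542216 − 47.841284 = 39.700932
Δ = N(d₁) = 0.793746

price = 39.700932
Δ = 0.793746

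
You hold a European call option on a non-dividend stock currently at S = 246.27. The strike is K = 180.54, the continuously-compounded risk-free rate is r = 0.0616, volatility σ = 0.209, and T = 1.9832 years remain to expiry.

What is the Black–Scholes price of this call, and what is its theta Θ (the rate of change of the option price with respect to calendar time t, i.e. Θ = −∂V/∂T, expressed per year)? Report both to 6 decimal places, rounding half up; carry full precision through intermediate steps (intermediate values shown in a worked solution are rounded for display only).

price = 88.309286
Θ = -10.899468

σ√T = 0.209·√1.9832 = 0.294327
d₁ = (ln(S/K) + (r+σ²/2)T) / (σ√T) = (ln(246.27/180.54) + (0.0616+0.209²/2)·1.9832) / 0.294327 = (0.310476 + 0.165479) / 0.294327 = 1.617099
d₂ = d₁ − σ√T = 1.617099 − 0.294327 = 1.322773
e^{−rT} = e^{−0.0616·1.9832} = 0.885002
N(d₁) = 0.947072,  N(d₂) = 0.907044
Call price V = S·N(d₁) − K·e^{−rT}·N(d₂) = 233.235314 − 144.926028 = 88.309286
φ(d₁) = (1/√(2π))·e^{−d₁²/2} = 0.107912
Θ = −S·φ(d₁)·σ/(2√T) − r·K·e^{−rT}·N(d₂) = −1.972025 − 8.927443 = -10.899468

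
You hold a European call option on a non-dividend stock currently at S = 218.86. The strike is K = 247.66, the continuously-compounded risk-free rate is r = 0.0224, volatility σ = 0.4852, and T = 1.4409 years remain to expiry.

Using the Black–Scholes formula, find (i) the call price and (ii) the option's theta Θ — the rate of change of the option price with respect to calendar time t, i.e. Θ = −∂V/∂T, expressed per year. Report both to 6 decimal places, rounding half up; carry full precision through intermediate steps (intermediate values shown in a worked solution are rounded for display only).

σ√T = 0.4852·√1.4409 = 0.582422
d₁ = (ln(S/K) + (r+σ²/2)T) / (σ√T) = (ln(218.86/247.66) + (0.0224+0.4852²/2)·1.4409) / 0.582422 = (-0.123625 + 0.201884) / 0.582422 = 0.134369
d₂ = d₁ − σ√T = 0.134369 − 0.582422 = -0.448053
e^{−rT} = e^{−0.0224·1.4409} = 0.968239
N(d₁) = 0.553444,  N(d₂) = 0.327057
Call price V = S·N(d₁) − K·e^{−rT}·N(d₂) = 121.126852 − 78.426429 = 42.700423
φ(d₁) = (1/√(2π))·e^{−d₁²/2} = 0.395357
Θ = −S·φ(d₁)·σ/(2√T) − r·K·e^{−rT}·N(d₂) = −17.487582 − 1.756752 = -19.244334

price = 42.700423
Θ = -19.244334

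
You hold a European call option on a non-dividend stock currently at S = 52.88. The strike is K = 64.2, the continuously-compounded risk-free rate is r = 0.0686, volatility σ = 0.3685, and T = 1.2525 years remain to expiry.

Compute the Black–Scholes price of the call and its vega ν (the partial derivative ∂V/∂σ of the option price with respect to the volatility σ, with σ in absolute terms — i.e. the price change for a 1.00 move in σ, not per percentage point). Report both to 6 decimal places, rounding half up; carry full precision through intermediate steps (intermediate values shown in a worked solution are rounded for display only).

σ√T = 0.3685·√1.2525 = 0.412407
d₁ = (ln(S/K) + (r+σ²/2)T) / (σ√T) = (ln(52.88/64.2) + (0.0686+0.3685²/2)·1.2525) / 0.412407 = (-0.193978 + 0.170961) / 0.412407 = -0.055810
d₂ = d₁ − σ√T = -0.055810 − 0.412407 = -0.468218
e^{−rT} = e^{−0.0686·1.2525} = 0.917666
N(d₁) = 0.477746,  N(d₂) = 0.319814
Call price V = S·N(d₁) − K·e^{−rT}·N(d₂) = 25.263231 − 18.841604 = 6.421627
φ(d₁) = (1/√(2π))·e^{−d₁²/2} = 0.398321
ν = S·φ(d₁)·√T = 23.572954

price = 6.421627
ν = 23.572954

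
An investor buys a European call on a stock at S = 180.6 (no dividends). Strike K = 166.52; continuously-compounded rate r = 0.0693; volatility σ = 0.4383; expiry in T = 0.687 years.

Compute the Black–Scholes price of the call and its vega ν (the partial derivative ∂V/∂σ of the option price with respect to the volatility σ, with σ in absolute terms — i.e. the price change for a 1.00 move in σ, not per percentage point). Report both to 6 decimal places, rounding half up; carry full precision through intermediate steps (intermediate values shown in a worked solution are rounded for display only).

σ√T = 0.4383·√0.687 = 0.363287
d₁ = (ln(S/K) + (r+σ²/2)T) / (σ√T) = (ln(180.6/166.52) + (0.0693+0.4383²/2)·0.687) / 0.363287 = (0.081169 + 0.113598) / 0.363287 = 0.536124
d₂ = d₁ − σ√T = 0.536124 − 0.363287 = 0.172837
e^{−rT} = e^{−0.0693·0.687} = 0.953506
N(d₁) = 0.704064,  N(d₂) = 0.568610
Call price V = S·N(d₁) − K·e^{−rT}·N(d₂) = 127.153909 − 90.282762 = 36.871147
φ(d₁) = (1/√(2π))·e^{−d₁²/2} = 0.345538
ν = S·φ(d₁)·√T = 51.723949

price = 36.871147
ν = 51.723949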